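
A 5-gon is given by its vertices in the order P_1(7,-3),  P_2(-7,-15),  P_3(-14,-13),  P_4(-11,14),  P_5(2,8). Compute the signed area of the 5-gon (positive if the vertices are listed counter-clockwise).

-381

Σ = (-126) + (-119) + (-339) + (-116) + (-62) = -762
Signed area = Σ/2 = -381 (negative ⇒ clockwise traversal).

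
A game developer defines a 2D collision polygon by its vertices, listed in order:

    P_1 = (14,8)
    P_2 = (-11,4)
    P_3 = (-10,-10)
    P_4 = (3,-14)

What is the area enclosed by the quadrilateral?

342

Cross-terms: 144, 150, 170, 220  ⇒  Σ = 684
Area = |Σ|/2 = 342.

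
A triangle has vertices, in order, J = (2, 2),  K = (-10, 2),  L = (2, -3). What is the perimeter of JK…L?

30

|JK| = √((-12)² + (0)²) = √144 = 12
|KL| = √((12)² + (-5)²) = √169 = 13
|LJ| = √((0)² + (5)²) = √25 = 5
Perimeter = 12 + 13 + 5 = 30.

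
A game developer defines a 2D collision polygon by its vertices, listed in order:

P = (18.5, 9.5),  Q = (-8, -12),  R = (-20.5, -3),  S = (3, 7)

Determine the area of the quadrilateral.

301.75

Apply the surveyor's formula: 2A = Σ (x_i·y_{i+1} − x_{i+1}·y_i), indices taken mod 4.
Σ = (-146) + (-222) + (-134.5) + (-101) = -603.5
Area = |Σ|/2 = 301.75.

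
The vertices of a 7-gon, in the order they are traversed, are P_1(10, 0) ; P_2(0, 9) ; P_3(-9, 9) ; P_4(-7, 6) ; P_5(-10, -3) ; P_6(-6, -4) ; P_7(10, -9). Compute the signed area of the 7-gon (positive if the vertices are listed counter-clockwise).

233.5

P_1→P_2: (10)(9) − (0)(0) = 90
P_2→P_3: (0)(9) − (-9)(9) = 81
P_3→P_4: (-9)(6) − (-7)(9) = 9
P_4→P_5: (-7)(-3) − (-10)(6) = 81
P_5→P_6: (-10)(-4) − (-6)(-3) = 22
P_6→P_7: (-6)(-9) − (10)(-4) = 94
P_7→P_1: (10)(0) − (10)(-9) = 90
Σ = 467
Signed area = Σ/2 = 233.5 (positive ⇒ counter-clockwise traversal).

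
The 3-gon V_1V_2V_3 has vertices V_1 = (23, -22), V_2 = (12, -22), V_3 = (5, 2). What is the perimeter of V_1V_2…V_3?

|V_1V_2| = √((-11)² + (0)²) = √121 = 11
|V_2V_3| = √((-7)² + (24)²) = √625 = 25
|V_3V_1| = √((18)² + (-24)²) = √900 = 30
Perimeter = 11 + 25 + 30 = 66.

66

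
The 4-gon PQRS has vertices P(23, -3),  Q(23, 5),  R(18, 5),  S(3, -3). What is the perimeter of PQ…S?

|PQ| = √((0)² + (8)²) = √64 = 8
|QR| = √((-5)² + (0)²) = √25 = 5
|RS| = √((-15)² + (-8)²) = √289 = 17
|SP| = √((20)² + (0)²) = √400 = 20
Perimeter = 8 + 5 + 17 + 20 = 50.

50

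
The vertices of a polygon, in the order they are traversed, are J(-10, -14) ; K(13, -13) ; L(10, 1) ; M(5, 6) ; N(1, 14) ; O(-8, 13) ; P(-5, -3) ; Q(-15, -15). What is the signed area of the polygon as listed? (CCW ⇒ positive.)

Apply Gauss's area formula: 2A = Σ (x_i·y_{i+1} − x_{i+1}·y_i), indices taken mod 8.
Cross-terms: 312, 143, 55, 64, 125, 89, 30, 60  ⇒  Σ = 878
Signed area = Σ/2 = 439 (positive ⇒ counter-clockwise traversal).

439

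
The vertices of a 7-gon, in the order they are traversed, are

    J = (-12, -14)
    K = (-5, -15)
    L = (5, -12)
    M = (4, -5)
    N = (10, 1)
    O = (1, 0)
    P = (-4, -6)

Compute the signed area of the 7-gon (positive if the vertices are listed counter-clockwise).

Cross-terms: 110, 135, 23, 54, -1, -6, -16  ⇒  Σ = 299
Signed area = Σ/2 = 149.5 (positive ⇒ counter-clockwise traversal).

149.5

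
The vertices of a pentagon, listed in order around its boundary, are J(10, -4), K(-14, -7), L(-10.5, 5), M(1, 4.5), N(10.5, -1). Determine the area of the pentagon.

201

Apply the surveyor's formula: 2A = Σ (x_i·y_{i+1} − x_{i+1}·y_i), indices taken mod 5.
Cross-terms: -126, -143.5, -52.25, -48.25, -32  ⇒  Σ = -402
Area = |Σ|/2 = 201.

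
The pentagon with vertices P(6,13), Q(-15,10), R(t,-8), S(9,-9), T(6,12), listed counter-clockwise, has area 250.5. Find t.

6

Write out the shoelace sum; only the two edges meeting at R involve t:
2·Area = [((-15)·(-8) − t·10) + (t·(-9) − 9·(-8))] + 423
       = -19·t + 615 = 501
⇒ t = 6.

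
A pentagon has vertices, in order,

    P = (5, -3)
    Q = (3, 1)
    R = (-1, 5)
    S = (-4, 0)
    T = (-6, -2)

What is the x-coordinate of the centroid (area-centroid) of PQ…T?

Apply the shoelace formula. First the cross-terms c_i = x_i·y_{i+1} − x_{i+1}·y_i:
  14, 16, 20, 8, 28  ⇒  2A = 86, A = 43.
Then Σ (x_i + x_{i+1})·c_i = -64, so x̄ = -64 / (6·43) = -32/129.

-32/129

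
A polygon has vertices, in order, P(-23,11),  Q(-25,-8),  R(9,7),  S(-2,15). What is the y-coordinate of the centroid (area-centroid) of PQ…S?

Apply the shoelace (surveyor's) formula. First the cross-terms c_i = x_i·y_{i+1} − x_{i+1}·y_i:
  459, -103, 149, 323  ⇒  2A = 828, A = 414.
Then Σ (y_i + y_{i+1})·c_i = 13156, so ȳ = 13156 / (6·414) = 143/27.

143/27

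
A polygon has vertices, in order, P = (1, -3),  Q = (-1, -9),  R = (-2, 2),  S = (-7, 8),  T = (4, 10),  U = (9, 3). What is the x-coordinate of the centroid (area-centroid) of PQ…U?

Apply the surveyor's formula. First the cross-terms c_i = x_i·y_{i+1} − x_{i+1}·y_i:
  -12, -20, -2, -102, -78, -30  ⇒  2A = -244, A = -122.
Then Σ (x_i + x_{i+1})·c_i = -930, so x̄ = -930 / (6·(-122)) = 155/122.

155/122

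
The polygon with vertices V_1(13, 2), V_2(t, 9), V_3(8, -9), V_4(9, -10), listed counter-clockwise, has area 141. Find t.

-8

The doubled signed area Σ (x_i y_{i+1} − x_{i+1} y_i) is linear in t.
With t=0 it equals 194; the coefficient of t is -11 (from the two edges through V_2).
So -11·t + 194 = 2·141 = 282 ⇒ t = -8.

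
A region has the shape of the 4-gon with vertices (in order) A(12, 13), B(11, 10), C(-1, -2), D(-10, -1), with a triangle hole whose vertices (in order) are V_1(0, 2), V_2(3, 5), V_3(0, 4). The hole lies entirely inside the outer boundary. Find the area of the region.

Outer boundary:
Cross-terms: -23, -12, -19, -118  ⇒  Σ = -172
Area = |Σ|/2 = 86.
Hole:
Apply the shoelace formula: 2A = Σ (x_i·y_{i+1} − x_{i+1}·y_i), indices taken mod 3.
Σ = (-6) + (12) + (0) = 6
Area = |Σ|/2 = 3.
Net area = 86 − 3 = 83.

83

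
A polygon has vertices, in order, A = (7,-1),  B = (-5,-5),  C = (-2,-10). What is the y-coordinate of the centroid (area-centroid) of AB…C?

Apply the shoelace (surveyor's) formula. First the cross-terms c_i = x_i·y_{i+1} − x_{i+1}·y_i:
  -40, 40, 72  ⇒  2A = 72, A = 36.
Then Σ (y_i + y_{i+1})·c_i = -1152, so ȳ = -1152 / (6·36) = -16/3.

-16/3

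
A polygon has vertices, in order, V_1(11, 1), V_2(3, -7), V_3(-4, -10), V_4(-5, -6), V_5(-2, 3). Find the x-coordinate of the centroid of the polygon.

Apply the shoelace (surveyor's) formula. First the cross-terms c_i = x_i·y_{i+1} − x_{i+1}·y_i:
  -80, -58, -26, -27, -35  ⇒  2A = -226, A = -113.
Then Σ (x_i + x_{i+1})·c_i = -954, so x̄ = -954 / (6·(-113)) = 159/113.

159/113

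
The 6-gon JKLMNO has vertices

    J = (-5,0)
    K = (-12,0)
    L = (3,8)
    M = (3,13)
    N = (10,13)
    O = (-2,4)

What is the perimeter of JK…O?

56

|JK| = √((-7)² + (0)²) = √49 = 7
|KL| = √((15)² + (8)²) = √289 = 17
|LM| = √((0)² + (5)²) = √25 = 5
|MN| = √((7)² + (0)²) = √49 = 7
|NO| = √((-12)² + (-9)²) = √225 = 15
|OJ| = √((-3)² + (-4)²) = √25 = 5
Perimeter = 7 + 17 + 5 + 7 + 15 + 5 = 56.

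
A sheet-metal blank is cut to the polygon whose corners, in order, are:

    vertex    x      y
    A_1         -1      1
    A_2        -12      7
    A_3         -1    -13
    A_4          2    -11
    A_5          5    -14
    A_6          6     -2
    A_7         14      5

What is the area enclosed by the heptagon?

191.5

Σ = (5) + (163) + (37) + (27) + (74) + (58) + (19) = 383
Area = |Σ|/2 = 191.5.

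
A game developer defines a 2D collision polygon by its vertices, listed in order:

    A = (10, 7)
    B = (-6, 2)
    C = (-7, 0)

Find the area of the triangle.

13.5

Cross-terms: 62, 14, -49  ⇒  Σ = 27
Area = |Σ|/2 = 13.5.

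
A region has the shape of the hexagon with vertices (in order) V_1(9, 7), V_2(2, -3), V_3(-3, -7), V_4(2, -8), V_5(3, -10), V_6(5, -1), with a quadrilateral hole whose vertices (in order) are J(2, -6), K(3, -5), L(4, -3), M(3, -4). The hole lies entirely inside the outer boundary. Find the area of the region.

33.5

Outer boundary:
Apply the shoelace (surveyor's) formula: 2A = Σ (x_i·y_{i+1} − x_{i+1}·y_i), indices taken mod 6.
V_1→V_2: (9)(-3) − (2)(7) = -41
V_2→V_3: (2)(-7) − (-3)(-3) = -23
V_3→V_4: (-3)(-8) − (2)(-7) = 38
V_4→V_5: (2)(-10) − (3)(-8) = 4
V_5→V_6: (3)(-1) − (5)(-10) = 47
V_6→V_1: (5)(7) − (9)(-1) = 44
Σ = 69
Area = |Σ|/2 = 34.5.
Hole:
Apply the surveyor's formula: 2A = Σ (x_i·y_{i+1} − x_{i+1}·y_i), indices taken mod 4.
J→K: (2)(-5) − (3)(-6) = 8
K→L: (3)(-3) − (4)(-5) = 11
L→M: (4)(-4) − (3)(-3) = -7
M→J: (3)(-6) − (2)(-4) = -10
Σ = 2
Area = |Σ|/2 = 1.
Net area = 34.5 − 1 = 33.5.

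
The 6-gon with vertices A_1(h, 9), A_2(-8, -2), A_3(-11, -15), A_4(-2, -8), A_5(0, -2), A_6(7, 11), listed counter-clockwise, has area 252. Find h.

-15

Write out the shoelace sum; only the two edges meeting at A_1 involve h:
2·Area = [(7·9 − h·11) + (h·(-2) − (-8)·9)] + 174
       = -13·h + 309 = 504
⇒ h = -15.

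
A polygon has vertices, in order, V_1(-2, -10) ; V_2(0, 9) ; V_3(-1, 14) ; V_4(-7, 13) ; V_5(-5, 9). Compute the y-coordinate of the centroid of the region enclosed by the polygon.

Apply the surveyor's formula. First the cross-terms c_i = x_i·y_{i+1} − x_{i+1}·y_i:
  -18, 9, 85, 2, 68  ⇒  2A = 146, A = 73.
Then Σ (y_i + y_{i+1})·c_i = 2496, so ȳ = 2496 / (6·73) = 416/73.

416/73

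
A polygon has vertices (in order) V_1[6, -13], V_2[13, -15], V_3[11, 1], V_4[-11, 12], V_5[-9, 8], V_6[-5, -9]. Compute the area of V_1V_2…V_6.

V_1→V_2: (6)(-15) − (13)(-13) = 79
V_2→V_3: (13)(1) − (11)(-15) = 178
V_3→V_4: (11)(12) − (-11)(1) = 143
V_4→V_5: (-11)(8) − (-9)(12) = 20
V_5→V_6: (-9)(-9) − (-5)(8) = 121
V_6→V_1: (-5)(-13) − (6)(-9) = 119
Σ = 660
Area = |Σ|/2 = 330.

330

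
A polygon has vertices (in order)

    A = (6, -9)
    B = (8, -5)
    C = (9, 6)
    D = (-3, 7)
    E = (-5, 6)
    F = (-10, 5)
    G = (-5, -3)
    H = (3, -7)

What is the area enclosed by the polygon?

Apply the surveyor's formula: 2A = Σ (x_i·y_{i+1} − x_{i+1}·y_i), indices taken mod 8.
A→B: (6)(-5) − (8)(-9) = 42
B→C: (8)(6) − (9)(-5) = 93
C→D: (9)(7) − (-3)(6) = 81
D→E: (-3)(6) − (-5)(7) = 17
E→F: (-5)(5) − (-10)(6) = 35
F→G: (-10)(-3) − (-5)(5) = 55
G→H: (-5)(-7) − (3)(-3) = 44
H→A: (3)(-9) − (6)(-7) = 15
Σ = 382
Area = |Σ|/2 = 191.

191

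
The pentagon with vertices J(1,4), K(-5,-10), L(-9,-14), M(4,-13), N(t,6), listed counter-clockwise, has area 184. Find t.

11

The doubled signed area Σ (x_i y_{i+1} − x_{i+1} y_i) is linear in t.
With t=0 it equals 181; the coefficient of t is 17 (from the two edges through N).
So 17·t + 181 = 2·184 = 368 ⇒ t = 11.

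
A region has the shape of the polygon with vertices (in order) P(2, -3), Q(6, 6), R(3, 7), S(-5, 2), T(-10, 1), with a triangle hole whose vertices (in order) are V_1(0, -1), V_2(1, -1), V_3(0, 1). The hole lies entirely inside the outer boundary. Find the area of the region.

Outer boundary:
Apply Gauss's area formula: 2A = Σ (x_i·y_{i+1} − x_{i+1}·y_i), indices taken mod 5.
Σ = (30) + (24) + (41) + (15) + (28) = 138
Area = |Σ|/2 = 69.
Hole:
V_1→V_2: (0)(-1) − (1)(-1) = 1
V_2→V_3: (1)(1) − (0)(-1) = 1
V_3→V_1: (0)(-1) − (0)(1) = 0
Σ = 2
Area = |Σ|/2 = 1.
Net area = 69 − 1 = 68.

68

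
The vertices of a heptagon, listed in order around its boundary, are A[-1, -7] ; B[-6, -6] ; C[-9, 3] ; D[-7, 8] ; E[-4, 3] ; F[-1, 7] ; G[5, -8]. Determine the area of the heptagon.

121.5

Apply the shoelace (surveyor's) formula: 2A = Σ (x_i·y_{i+1} − x_{i+1}·y_i), indices taken mod 7.
Σ = (-36) + (-72) + (-51) + (11) + (-25) + (-27) + (-43) = -243
Area = |Σ|/2 = 121.5.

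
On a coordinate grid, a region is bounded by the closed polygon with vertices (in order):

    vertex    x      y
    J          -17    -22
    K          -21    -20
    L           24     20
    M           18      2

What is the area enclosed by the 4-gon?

368

Apply Gauss's area formula: 2A = Σ (x_i·y_{i+1} − x_{i+1}·y_i), indices taken mod 4.
Σ = (-122) + (60) + (-312) + (-362) = -736
Area = |Σ|/2 = 368.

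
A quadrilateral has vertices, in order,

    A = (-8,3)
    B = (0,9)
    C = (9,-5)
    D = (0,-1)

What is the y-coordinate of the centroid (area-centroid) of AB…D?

115/51

Apply Gauss's area formula. First the cross-terms c_i = x_i·y_{i+1} − x_{i+1}·y_i:
  -72, -81, -9, -8  ⇒  2A = -170, A = -85.
Then Σ (y_i + y_{i+1})·c_i = -1150, so ȳ = -1150 / (6·(-85)) = 115/51.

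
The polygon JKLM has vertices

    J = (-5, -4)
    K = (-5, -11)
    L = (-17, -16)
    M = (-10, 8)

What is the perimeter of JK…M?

58

|JK| = √((0)² + (-7)²) = √49 = 7
|KL| = √((-12)² + (-5)²) = √169 = 13
|LM| = √((7)² + (24)²) = √625 = 25
|MJ| = √((5)² + (-12)²) = √169 = 13
Perimeter = 7 + 13 + 25 + 13 = 58.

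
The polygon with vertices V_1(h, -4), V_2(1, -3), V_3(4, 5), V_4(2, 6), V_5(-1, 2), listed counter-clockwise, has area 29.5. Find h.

-2

Write out the shoelace sum; only the two edges meeting at V_1 involve h:
2·Area = [((-1)·(-4) − h·2) + (h·(-3) − 1·(-4))] + 41
       = -5·h + 49 = 59
⇒ h = -2.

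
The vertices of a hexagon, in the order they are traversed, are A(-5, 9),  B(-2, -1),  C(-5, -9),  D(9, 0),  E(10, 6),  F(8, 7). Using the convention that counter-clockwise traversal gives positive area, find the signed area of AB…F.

150

Apply the shoelace (surveyor's) formula: 2A = Σ (x_i·y_{i+1} − x_{i+1}·y_i), indices taken mod 6.
Σ = (23) + (13) + (81) + (54) + (22) + (107) = 300
Signed area = Σ/2 = 150 (positive ⇒ counter-clockwise traversal).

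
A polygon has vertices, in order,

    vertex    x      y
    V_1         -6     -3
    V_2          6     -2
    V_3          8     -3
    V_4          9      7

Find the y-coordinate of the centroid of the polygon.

Apply Gauss's area formula. First the cross-terms c_i = x_i·y_{i+1} − x_{i+1}·y_i:
  30, -2, 83, 15  ⇒  2A = 126, A = 63.
Then Σ (y_i + y_{i+1})·c_i = 252, so ȳ = 252 / (6·63) = 2/3.

2/3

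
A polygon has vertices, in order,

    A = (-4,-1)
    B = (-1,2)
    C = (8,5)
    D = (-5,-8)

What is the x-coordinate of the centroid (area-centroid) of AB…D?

Apply the shoelace formula. First the cross-terms c_i = x_i·y_{i+1} − x_{i+1}·y_i:
  -9, -21, -39, -27  ⇒  2A = -96, A = -48.
Then Σ (x_i + x_{i+1})·c_i = 24, so x̄ = 24 / (6·(-48)) = -1/12.

-1/12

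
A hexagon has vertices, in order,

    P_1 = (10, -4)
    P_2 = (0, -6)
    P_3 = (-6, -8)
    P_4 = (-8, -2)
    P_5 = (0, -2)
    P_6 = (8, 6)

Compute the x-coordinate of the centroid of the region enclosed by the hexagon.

82/39

Apply the shoelace formula. First the cross-terms c_i = x_i·y_{i+1} − x_{i+1}·y_i:
  -60, -36, -52, 16, 16, -92  ⇒  2A = -208, A = -104.
Then Σ (x_i + x_{i+1})·c_i = -1312, so x̄ = -1312 / (6·(-104)) = 82/39.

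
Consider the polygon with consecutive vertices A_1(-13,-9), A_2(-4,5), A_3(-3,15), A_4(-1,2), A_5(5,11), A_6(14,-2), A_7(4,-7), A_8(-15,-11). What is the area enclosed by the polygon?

Σ = (-101) + (-45) + (9) + (-21) + (-164) + (-90) + (-149) + (-8) = -569
Area = |Σ|/2 = 284.5.

284.5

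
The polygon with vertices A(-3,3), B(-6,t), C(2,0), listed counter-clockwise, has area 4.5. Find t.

3

The doubled signed area Σ (x_i y_{i+1} − x_{i+1} y_i) is linear in t.
With t=0 it equals 24; the coefficient of t is -5 (from the two edges through B).
So -5·t + 24 = 2·4.5 = 9 ⇒ t = 3.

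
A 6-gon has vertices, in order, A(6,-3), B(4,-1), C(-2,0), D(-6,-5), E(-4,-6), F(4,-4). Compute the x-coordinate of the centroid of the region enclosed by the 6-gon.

-32/123

Apply the shoelace formula. First the cross-terms c_i = x_i·y_{i+1} − x_{i+1}·y_i:
  6, -2, 10, 16, 40, 12  ⇒  2A = 82, A = 41.
Then Σ (x_i + x_{i+1})·c_i = -64, so x̄ = -64 / (6·41) = -32/123.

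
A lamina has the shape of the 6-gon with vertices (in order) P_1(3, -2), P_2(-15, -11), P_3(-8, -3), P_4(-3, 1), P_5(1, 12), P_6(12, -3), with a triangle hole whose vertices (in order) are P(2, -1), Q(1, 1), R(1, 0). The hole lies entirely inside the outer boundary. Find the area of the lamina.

Outer boundary:
P_1→P_2: (3)(-11) − (-15)(-2) = -63
P_2→P_3: (-15)(-3) − (-8)(-11) = -43
P_3→P_4: (-8)(1) − (-3)(-3) = -17
P_4→P_5: (-3)(12) − (1)(1) = -37
P_5→P_6: (1)(-3) − (12)(12) = -147
P_6→P_1: (12)(-2) − (3)(-3) = -15
Σ = -322
Area = |Σ|/2 = 161.
Hole:
Apply the shoelace (surveyor's) formula: 2A = Σ (x_i·y_{i+1} − x_{i+1}·y_i), indices taken mod 3.
Cross-terms: 3, -1, -1  ⇒  Σ = 1
Area = |Σ|/2 = 0.5.
Net area = 161 − 0.5 = 160.5.

160.5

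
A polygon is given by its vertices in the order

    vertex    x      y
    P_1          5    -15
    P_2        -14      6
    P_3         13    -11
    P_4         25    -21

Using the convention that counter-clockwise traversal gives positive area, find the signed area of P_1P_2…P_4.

Σ = (-180) + (76) + (2) + (-270) = -372
Signed area = Σ/2 = -186 (negative ⇒ clockwise traversal).

-186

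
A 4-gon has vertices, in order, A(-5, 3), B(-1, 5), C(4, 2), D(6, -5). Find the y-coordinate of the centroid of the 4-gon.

220/249

Apply the shoelace (surveyor's) formula. First the cross-terms c_i = x_i·y_{i+1} − x_{i+1}·y_i:
  -22, -22, -32, -7  ⇒  2A = -83, A = -41.5.
Then Σ (y_i + y_{i+1})·c_i = -220, so ȳ = -220 / (6·(-41.5)) = 220/249.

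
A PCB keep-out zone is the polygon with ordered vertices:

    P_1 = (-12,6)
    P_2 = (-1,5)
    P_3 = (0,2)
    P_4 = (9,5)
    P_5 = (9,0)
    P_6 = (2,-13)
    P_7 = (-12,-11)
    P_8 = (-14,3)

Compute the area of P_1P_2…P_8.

Apply Gauss's area formula: 2A = Σ (x_i·y_{i+1} − x_{i+1}·y_i), indices taken mod 8.
Σ = (-54) + (-2) + (-18) + (-45) + (-117) + (-178) + (-190) + (-48) = -652
Area = |Σ|/2 = 326.

326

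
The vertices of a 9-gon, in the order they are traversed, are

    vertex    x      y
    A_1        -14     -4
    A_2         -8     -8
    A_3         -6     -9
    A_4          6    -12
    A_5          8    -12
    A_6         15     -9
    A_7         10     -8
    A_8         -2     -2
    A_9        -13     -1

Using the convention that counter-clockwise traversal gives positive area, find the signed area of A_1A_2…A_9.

155

Apply Gauss's area formula: 2A = Σ (x_i·y_{i+1} − x_{i+1}·y_i), indices taken mod 9.
Cross-terms: 80, 24, 126, 24, 108, -30, -36, -24, 38  ⇒  Σ = 310
Signed area = Σ/2 = 155 (positive ⇒ counter-clockwise traversal).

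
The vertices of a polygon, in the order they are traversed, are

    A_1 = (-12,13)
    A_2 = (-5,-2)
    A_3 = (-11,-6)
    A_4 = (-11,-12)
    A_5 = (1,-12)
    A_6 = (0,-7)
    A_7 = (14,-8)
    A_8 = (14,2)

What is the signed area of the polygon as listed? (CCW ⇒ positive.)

372

Σ = (89) + (8) + (66) + (144) + (-7) + (98) + (140) + (206) = 744
Signed area = Σ/2 = 372 (positive ⇒ counter-clockwise traversal).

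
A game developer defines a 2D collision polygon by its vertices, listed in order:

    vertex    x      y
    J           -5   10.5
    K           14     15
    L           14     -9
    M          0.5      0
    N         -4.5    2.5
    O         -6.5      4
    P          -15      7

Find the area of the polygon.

331

Apply the surveyor's formula: 2A = Σ (x_i·y_{i+1} − x_{i+1}·y_i), indices taken mod 7.
Σ = (-222) + (-336) + (4.5) + (1.25) + (-1.75) + (14.5) + (-122.5) = -662
Area = |Σ|/2 = 331.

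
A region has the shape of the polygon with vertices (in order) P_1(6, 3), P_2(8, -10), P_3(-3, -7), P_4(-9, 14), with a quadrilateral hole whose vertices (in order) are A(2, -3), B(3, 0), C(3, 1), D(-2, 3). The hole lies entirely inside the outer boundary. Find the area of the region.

Outer boundary:
Apply Gauss's area formula: 2A = Σ (x_i·y_{i+1} − x_{i+1}·y_i), indices taken mod 4.
P_1→P_2: (6)(-10) − (8)(3) = -84
P_2→P_3: (8)(-7) − (-3)(-10) = -86
P_3→P_4: (-3)(14) − (-9)(-7) = -105
P_4→P_1: (-9)(3) − (6)(14) = -111
Σ = -386
Area = |Σ|/2 = 193.
Hole:
Cross-terms: 9, 3, 11, 0  ⇒  Σ = 23
Area = |Σ|/2 = 11.5.
Net area = 193 − 11.5 = 181.5.

181.5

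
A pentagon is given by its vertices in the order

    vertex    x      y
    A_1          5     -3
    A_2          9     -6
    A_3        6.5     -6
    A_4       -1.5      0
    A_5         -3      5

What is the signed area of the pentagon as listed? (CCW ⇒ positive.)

-25.25

Apply the shoelace formula: 2A = Σ (x_i·y_{i+1} − x_{i+1}·y_i), indices taken mod 5.
Σ = (-3) + (-15) + (-9) + (-7.5) + (-16) = -50.5
Signed area = Σ/2 = -25.25 (negative ⇒ clockwise traversal).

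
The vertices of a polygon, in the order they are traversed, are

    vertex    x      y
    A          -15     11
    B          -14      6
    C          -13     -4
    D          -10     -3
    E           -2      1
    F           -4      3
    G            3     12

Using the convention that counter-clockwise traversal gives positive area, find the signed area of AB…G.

Apply Gauss's area formula: 2A = Σ (x_i·y_{i+1} − x_{i+1}·y_i), indices taken mod 7.
Σ = (64) + (134) + (-1) + (-16) + (-2) + (-57) + (213) = 335
Signed area = Σ/2 = 167.5 (positive ⇒ counter-clockwise traversal).

167.5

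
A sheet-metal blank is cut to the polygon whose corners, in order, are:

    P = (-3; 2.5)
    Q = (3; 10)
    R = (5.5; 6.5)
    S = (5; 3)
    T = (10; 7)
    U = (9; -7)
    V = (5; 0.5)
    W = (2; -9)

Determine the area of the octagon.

122.75

Apply the shoelace (surveyor's) formula: 2A = Σ (x_i·y_{i+1} − x_{i+1}·y_i), indices taken mod 8.
Cross-terms: -37.5, -35.5, -16, 5, -133, 39.5, -46, -22  ⇒  Σ = -245.5
Area = |Σ|/2 = 122.75.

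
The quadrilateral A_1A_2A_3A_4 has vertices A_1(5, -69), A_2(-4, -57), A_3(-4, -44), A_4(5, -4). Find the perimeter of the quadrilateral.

134

|A_1A_2| = √((-9)² + (12)²) = √225 = 15
|A_2A_3| = √((0)² + (13)²) = √169 = 13
|A_3A_4| = √((9)² + (40)²) = √1681 = 41
|A_4A_1| = √((0)² + (-65)²) = √4225 = 65
Perimeter = 15 + 13 + 41 + 65 = 134.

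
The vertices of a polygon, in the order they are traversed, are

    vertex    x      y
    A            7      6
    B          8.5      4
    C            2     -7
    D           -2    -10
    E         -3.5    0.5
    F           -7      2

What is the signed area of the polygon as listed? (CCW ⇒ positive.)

-110

Apply Gauss's area formula: 2A = Σ (x_i·y_{i+1} − x_{i+1}·y_i), indices taken mod 6.
A→B: (7)(4) − (8.5)(6) = -23
B→C: (8.5)(-7) − (2)(4) = -67.5
C→D: (2)(-10) − (-2)(-7) = -34
D→E: (-2)(0.5) − (-3.5)(-10) = -36
E→F: (-3.5)(2) − (-7)(0.5) = -3.5
F→A: (-7)(6) − (7)(2) = -56
Σ = -220
Signed area = Σ/2 = -110 (negative ⇒ clockwise traversal).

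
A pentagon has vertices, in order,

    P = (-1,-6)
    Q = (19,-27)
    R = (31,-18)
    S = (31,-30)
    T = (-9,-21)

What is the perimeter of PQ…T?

114

|PQ| = √((20)² + (-21)²) = √841 = 29
|QR| = √((12)² + (9)²) = √225 = 15
|RS| = √((0)² + (-12)²) = √144 = 12
|ST| = √((-40)² + (9)²) = √1681 = 41
|TP| = √((8)² + (15)²) = √289 = 17
Perimeter = 29 + 15 + 12 + 41 + 17 = 114.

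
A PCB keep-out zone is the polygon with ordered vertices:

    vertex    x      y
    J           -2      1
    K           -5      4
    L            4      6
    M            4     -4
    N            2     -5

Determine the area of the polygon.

54.5

Cross-terms: -3, -46, -40, -12, -8  ⇒  Σ = -109
Area = |Σ|/2 = 54.5.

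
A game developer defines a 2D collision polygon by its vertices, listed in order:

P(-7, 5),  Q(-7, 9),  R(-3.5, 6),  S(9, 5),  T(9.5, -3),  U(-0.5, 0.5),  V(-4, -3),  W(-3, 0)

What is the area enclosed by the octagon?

P→Q: (-7)(9) − (-7)(5) = -28
Q→R: (-7)(6) − (-3.5)(9) = -10.5
R→S: (-3.5)(5) − (9)(6) = -71.5
S→T: (9)(-3) − (9.5)(5) = -74.5
T→U: (9.5)(0.5) − (-0.5)(-3) = 3.25
U→V: (-0.5)(-3) − (-4)(0.5) = 3.5
V→W: (-4)(0) − (-3)(-3) = -9
W→P: (-3)(5) − (-7)(0) = -15
Σ = -201.75
Area = |Σ|/2 = 100.875.

100.875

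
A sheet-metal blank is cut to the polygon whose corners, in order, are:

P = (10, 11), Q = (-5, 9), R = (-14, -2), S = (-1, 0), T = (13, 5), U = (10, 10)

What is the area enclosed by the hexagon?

Apply the surveyor's formula: 2A = Σ (x_i·y_{i+1} − x_{i+1}·y_i), indices taken mod 6.
Cross-terms: 145, 136, -2, -5, 80, 10  ⇒  Σ = 364
Area = |Σ|/2 = 182.

182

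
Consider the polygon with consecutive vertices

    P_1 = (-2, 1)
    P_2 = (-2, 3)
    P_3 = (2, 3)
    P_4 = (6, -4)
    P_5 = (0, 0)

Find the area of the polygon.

21

Σ = (-4) + (-12) + (-26) + (0) + (0) = -42
Area = |Σ|/2 = 21.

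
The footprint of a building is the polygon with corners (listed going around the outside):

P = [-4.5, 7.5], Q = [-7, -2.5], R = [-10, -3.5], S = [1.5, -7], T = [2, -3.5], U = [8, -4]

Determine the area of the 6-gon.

104.625

Apply the surveyor's formula: 2A = Σ (x_i·y_{i+1} − x_{i+1}·y_i), indices taken mod 6.
Σ = (63.75) + (-0.5) + (75.25) + (8.75) + (20) + (42) = 209.25
Area = |Σ|/2 = 104.625.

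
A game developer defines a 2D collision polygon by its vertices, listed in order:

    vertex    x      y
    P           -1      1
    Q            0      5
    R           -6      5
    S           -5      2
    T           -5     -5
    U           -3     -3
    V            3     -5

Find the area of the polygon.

47.5

Apply the shoelace formula: 2A = Σ (x_i·y_{i+1} − x_{i+1}·y_i), indices taken mod 7.
Cross-terms: -5, 30, 13, 35, 0, 24, -2  ⇒  Σ = 95
Area = |Σ|/2 = 47.5.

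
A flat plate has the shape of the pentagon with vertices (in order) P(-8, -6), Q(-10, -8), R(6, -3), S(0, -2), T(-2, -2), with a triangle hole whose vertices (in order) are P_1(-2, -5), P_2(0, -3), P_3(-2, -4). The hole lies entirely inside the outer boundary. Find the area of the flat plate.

Outer boundary:
Apply the shoelace formula: 2A = Σ (x_i·y_{i+1} − x_{i+1}·y_i), indices taken mod 5.
Σ = (4) + (78) + (-12) + (-4) + (-4) = 62
Area = |Σ|/2 = 31.
Hole:
Σ = (6) + (-6) + (2) = 2
Area = |Σ|/2 = 1.
Net area = 31 − 1 = 30.

30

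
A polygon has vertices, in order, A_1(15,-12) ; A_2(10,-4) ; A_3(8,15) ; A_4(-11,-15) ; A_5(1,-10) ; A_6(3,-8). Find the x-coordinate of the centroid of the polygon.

Apply the shoelace formula. First the cross-terms c_i = x_i·y_{i+1} − x_{i+1}·y_i:
  60, 182, 45, 125, 22, 84  ⇒  2A = 518, A = 259.
Then Σ (x_i + x_{i+1})·c_i = 4991, so x̄ = 4991 / (6·259) = 713/222.

713/222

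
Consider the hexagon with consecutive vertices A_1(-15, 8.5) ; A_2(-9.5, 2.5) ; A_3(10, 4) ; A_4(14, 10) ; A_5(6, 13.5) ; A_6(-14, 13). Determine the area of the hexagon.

248.125

Σ = (43.25) + (-63) + (44) + (129) + (267) + (76) = 496.25
Area = |Σ|/2 = 248.125.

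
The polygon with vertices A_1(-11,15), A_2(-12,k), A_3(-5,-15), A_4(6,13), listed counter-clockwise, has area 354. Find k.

Write out the shoelace sum; only the two edges meeting at A_2 involve k:
2·Area = [((-11)·k − (-12)·15) + ((-12)·(-15) − (-5)·k)] + 258
       = -6·k + 618 = 708
⇒ k = -15.

-15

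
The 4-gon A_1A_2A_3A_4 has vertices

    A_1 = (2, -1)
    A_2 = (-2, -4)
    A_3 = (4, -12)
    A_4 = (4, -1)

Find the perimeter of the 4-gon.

28

|A_1A_2| = √((-4)² + (-3)²) = √25 = 5
|A_2A_3| = √((6)² + (-8)²) = √100 = 10
|A_3A_4| = √((0)² + (11)²) = √121 = 11
|A_4A_1| = √((-2)² + (0)²) = √4 = 2
Perimeter = 5 + 10 + 11 + 2 = 28.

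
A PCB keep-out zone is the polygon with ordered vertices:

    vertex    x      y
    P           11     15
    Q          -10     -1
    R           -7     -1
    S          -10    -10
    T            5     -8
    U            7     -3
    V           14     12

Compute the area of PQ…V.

288.5

Σ = (139) + (3) + (60) + (130) + (41) + (126) + (78) = 577
Area = |Σ|/2 = 288.5.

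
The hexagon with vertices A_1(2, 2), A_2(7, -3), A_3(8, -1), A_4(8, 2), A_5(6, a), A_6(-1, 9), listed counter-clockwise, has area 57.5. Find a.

Write out the shoelace sum; only the two edges meeting at A_5 involve a:
2·Area = [(8·a − 6·2) + (6·9 − (-1)·a)] + 1
       = 9·a + 43 = 115
⇒ a = 8.

8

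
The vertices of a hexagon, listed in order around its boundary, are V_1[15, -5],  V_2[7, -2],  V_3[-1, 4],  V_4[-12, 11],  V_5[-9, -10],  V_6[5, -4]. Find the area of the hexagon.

Σ = (5) + (26) + (37) + (219) + (86) + (35) = 408
Area = |Σ|/2 = 204.

204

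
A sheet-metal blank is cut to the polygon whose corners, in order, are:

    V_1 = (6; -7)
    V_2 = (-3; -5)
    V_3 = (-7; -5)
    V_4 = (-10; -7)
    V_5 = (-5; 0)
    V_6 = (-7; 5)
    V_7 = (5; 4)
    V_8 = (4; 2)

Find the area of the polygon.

Σ = (-51) + (-20) + (-1) + (-35) + (-25) + (-53) + (-6) + (-40) = -231
Area = |Σ|/2 = 115.5.

115.5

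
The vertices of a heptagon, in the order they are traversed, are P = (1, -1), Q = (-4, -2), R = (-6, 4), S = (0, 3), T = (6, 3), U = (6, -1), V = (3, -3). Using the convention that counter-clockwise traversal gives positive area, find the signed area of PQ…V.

-54.5

Cross-terms: -6, -28, -18, -18, -24, -15, 0  ⇒  Σ = -109
Signed area = Σ/2 = -54.5 (negative ⇒ clockwise traversal).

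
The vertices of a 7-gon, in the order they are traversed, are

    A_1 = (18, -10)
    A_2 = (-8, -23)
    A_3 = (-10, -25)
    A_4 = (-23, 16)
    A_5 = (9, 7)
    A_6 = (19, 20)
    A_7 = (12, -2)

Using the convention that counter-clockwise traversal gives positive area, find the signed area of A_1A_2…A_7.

Apply the shoelace (surveyor's) formula: 2A = Σ (x_i·y_{i+1} − x_{i+1}·y_i), indices taken mod 7.
A_1→A_2: (18)(-23) − (-8)(-10) = -494
A_2→A_3: (-8)(-25) − (-10)(-23) = -30
A_3→A_4: (-10)(16) − (-23)(-25) = -735
A_4→A_5: (-23)(7) − (9)(16) = -305
A_5→A_6: (9)(20) − (19)(7) = 47
A_6→A_7: (19)(-2) − (12)(20) = -278
A_7→A_1: (12)(-10) − (18)(-2) = -84
Σ = -1879
Signed area = Σ/2 = -939.5 (negative ⇒ clockwise traversal).

-939.5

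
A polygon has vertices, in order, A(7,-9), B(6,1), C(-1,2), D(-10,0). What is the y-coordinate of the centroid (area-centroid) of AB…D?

-53/24

Apply the surveyor's formula. First the cross-terms c_i = x_i·y_{i+1} − x_{i+1}·y_i:
  61, 13, 20, 90  ⇒  2A = 184, A = 92.
Then Σ (y_i + y_{i+1})·c_i = -1219, so ȳ = -1219 / (6·92) = -53/24.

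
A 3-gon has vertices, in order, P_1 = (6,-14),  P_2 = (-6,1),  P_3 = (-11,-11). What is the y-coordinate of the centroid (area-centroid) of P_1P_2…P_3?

-8

Apply the surveyor's formula. First the cross-terms c_i = x_i·y_{i+1} − x_{i+1}·y_i:
  -78, 77, 220  ⇒  2A = 219, A = 109.5.
Then Σ (y_i + y_{i+1})·c_i = -5256, so ȳ = -5256 / (6·109.5) = -8.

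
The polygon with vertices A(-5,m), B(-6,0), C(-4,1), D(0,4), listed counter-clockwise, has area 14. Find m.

5

The doubled signed area Σ (x_i y_{i+1} − x_{i+1} y_i) is linear in m.
With m=0 it equals -2; the coefficient of m is 6 (from the two edges through A).
So 6·m + -2 = 2·14 = 28 ⇒ m = 5.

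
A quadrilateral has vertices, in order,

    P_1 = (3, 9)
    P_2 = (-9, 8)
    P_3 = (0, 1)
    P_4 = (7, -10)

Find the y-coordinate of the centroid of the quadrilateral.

279/91

Apply the surveyor's formula. First the cross-terms c_i = x_i·y_{i+1} − x_{i+1}·y_i:
  105, -9, -7, 93  ⇒  2A = 182, A = 91.
Then Σ (y_i + y_{i+1})·c_i = 1674, so ȳ = 1674 / (6·91) = 279/91.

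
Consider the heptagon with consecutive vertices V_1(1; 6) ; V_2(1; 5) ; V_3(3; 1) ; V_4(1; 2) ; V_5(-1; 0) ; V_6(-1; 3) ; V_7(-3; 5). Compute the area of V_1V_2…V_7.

15

Σ = (-1) + (-14) + (5) + (2) + (-3) + (4) + (-23) = -30
Area = |Σ|/2 = 15.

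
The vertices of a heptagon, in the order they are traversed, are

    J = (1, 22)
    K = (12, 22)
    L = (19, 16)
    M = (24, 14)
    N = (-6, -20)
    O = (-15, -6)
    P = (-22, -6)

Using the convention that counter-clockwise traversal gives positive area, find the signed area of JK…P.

-883

Apply the shoelace (surveyor's) formula: 2A = Σ (x_i·y_{i+1} − x_{i+1}·y_i), indices taken mod 7.
Cross-terms: -242, -226, -118, -396, -264, -42, -478  ⇒  Σ = -1766
Signed area = Σ/2 = -883 (negative ⇒ clockwise traversal).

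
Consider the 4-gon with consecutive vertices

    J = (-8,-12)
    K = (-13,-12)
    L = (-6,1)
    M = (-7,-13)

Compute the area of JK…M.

Apply Gauss's area formula: 2A = Σ (x_i·y_{i+1} − x_{i+1}·y_i), indices taken mod 4.
J→K: (-8)(-12) − (-13)(-12) = -60
K→L: (-13)(1) − (-6)(-12) = -85
L→M: (-6)(-13) − (-7)(1) = 85
M→J: (-7)(-12) − (-8)(-13) = -20
Σ = -80
Area = |Σ|/2 = 40.

40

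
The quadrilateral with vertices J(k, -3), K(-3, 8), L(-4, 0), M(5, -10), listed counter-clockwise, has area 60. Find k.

The doubled signed area Σ (x_i y_{i+1} − x_{i+1} y_i) is linear in k.
With k=0 it equals 48; the coefficient of k is 18 (from the two edges through J).
So 18·k + 48 = 2·60 = 120 ⇒ k = 4.

4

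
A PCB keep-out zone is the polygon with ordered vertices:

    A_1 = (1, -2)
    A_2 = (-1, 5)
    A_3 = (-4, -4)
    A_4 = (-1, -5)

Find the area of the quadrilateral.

25

Cross-terms: 3, 24, 16, 7  ⇒  Σ = 50
Area = |Σ|/2 = 25.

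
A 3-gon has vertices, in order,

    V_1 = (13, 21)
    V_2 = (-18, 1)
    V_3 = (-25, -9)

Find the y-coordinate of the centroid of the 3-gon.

13/3

Apply the shoelace formula. First the cross-terms c_i = x_i·y_{i+1} − x_{i+1}·y_i:
  391, 187, -408  ⇒  2A = 170, A = 85.
Then Σ (y_i + y_{i+1})·c_i = 2210, so ȳ = 2210 / (6·85) = 13/3.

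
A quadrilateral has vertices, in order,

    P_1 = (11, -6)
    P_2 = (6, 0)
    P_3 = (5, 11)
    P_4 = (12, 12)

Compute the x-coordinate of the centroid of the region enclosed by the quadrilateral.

763/87

Apply the shoelace formula. First the cross-terms c_i = x_i·y_{i+1} − x_{i+1}·y_i:
  36, 66, -72, -204  ⇒  2A = -174, A = -87.
Then Σ (x_i + x_{i+1})·c_i = -4578, so x̄ = -4578 / (6·(-87)) = 763/87.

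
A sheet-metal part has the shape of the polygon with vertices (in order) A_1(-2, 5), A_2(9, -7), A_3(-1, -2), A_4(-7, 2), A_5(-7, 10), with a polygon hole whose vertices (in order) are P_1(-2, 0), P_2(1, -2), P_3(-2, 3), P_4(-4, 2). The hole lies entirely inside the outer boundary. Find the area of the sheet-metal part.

64

Outer boundary:
Apply the surveyor's formula: 2A = Σ (x_i·y_{i+1} − x_{i+1}·y_i), indices taken mod 5.
Σ = (-31) + (-25) + (-16) + (-56) + (-15) = -143
Area = |Σ|/2 = 71.5.
Hole:
Apply the shoelace (surveyor's) formula: 2A = Σ (x_i·y_{i+1} − x_{i+1}·y_i), indices taken mod 4.
Σ = (4) + (-1) + (8) + (4) = 15
Area = |Σ|/2 = 7.5.
Net area = 71.5 − 7.5 = 64.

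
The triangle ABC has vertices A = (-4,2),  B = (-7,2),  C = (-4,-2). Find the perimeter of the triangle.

12

|AB| = √((-3)² + (0)²) = √9 = 3
|BC| = √((3)² + (-4)²) = √25 = 5
|CA| = √((0)² + (4)²) = √16 = 4
Perimeter = 3 + 5 + 4 = 12.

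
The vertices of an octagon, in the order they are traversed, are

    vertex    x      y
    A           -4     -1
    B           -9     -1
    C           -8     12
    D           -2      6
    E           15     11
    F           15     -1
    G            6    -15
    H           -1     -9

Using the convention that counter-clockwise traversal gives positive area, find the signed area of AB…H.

-380

Apply the shoelace (surveyor's) formula: 2A = Σ (x_i·y_{i+1} − x_{i+1}·y_i), indices taken mod 8.
Σ = (-5) + (-116) + (-24) + (-112) + (-180) + (-219) + (-69) + (-35) = -760
Signed area = Σ/2 = -380 (negative ⇒ clockwise traversal).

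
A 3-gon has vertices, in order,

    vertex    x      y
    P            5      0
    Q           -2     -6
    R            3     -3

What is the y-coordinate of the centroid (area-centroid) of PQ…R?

-3

Apply the shoelace formula. First the cross-terms c_i = x_i·y_{i+1} − x_{i+1}·y_i:
  -30, 24, 15  ⇒  2A = 9, A = 4.5.
Then Σ (y_i + y_{i+1})·c_i = -81, so ȳ = -81 / (6·4.5) = -3.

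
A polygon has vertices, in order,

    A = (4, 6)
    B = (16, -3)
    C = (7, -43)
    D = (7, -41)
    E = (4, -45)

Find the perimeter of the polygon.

|AB| = √((12)² + (-9)²) = √225 = 15
|BC| = √((-9)² + (-40)²) = √1681 = 41
|CD| = √((0)² + (2)²) = √4 = 2
|DE| = √((-3)² + (-4)²) = √25 = 5
|EA| = √((0)² + (51)²) = √2601 = 51
Perimeter = 15 + 41 + 2 + 5 + 51 = 114.

114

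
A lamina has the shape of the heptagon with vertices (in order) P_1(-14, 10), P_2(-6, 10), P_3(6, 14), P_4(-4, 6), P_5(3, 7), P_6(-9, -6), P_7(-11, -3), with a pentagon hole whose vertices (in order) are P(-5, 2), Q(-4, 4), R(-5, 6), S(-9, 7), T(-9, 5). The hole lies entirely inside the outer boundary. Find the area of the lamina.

Outer boundary:
Apply the shoelace (surveyor's) formula: 2A = Σ (x_i·y_{i+1} − x_{i+1}·y_i), indices taken mod 7.
Σ = (-80) + (-144) + (92) + (-46) + (45) + (-39) + (-152) = -324
Area = |Σ|/2 = 162.
Hole:
Apply the shoelace (surveyor's) formula: 2A = Σ (x_i·y_{i+1} − x_{i+1}·y_i), indices taken mod 5.
P→Q: (-5)(4) − (-4)(2) = -12
Q→R: (-4)(6) − (-5)(4) = -4
R→S: (-5)(7) − (-9)(6) = 19
S→T: (-9)(5) − (-9)(7) = 18
T→P: (-9)(2) − (-5)(5) = 7
Σ = 28
Area = |Σ|/2 = 14.
Net area = 162 − 14 = 148.

148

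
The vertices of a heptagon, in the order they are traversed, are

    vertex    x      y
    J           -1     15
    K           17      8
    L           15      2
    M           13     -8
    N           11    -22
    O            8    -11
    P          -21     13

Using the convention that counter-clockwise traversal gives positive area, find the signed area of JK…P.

-533.5

Apply the surveyor's formula: 2A = Σ (x_i·y_{i+1} − x_{i+1}·y_i), indices taken mod 7.
Σ = (-263) + (-86) + (-146) + (-198) + (55) + (-127) + (-302) = -1067
Signed area = Σ/2 = -533.5 (negative ⇒ clockwise traversal).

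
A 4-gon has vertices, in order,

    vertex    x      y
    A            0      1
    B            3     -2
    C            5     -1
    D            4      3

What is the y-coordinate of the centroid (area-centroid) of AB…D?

Apply the surveyor's formula. First the cross-terms c_i = x_i·y_{i+1} − x_{i+1}·y_i:
  -3, 7, 19, 4  ⇒  2A = 27, A = 13.5.
Then Σ (y_i + y_{i+1})·c_i = 36, so ȳ = 36 / (6·13.5) = 4/9.

4/9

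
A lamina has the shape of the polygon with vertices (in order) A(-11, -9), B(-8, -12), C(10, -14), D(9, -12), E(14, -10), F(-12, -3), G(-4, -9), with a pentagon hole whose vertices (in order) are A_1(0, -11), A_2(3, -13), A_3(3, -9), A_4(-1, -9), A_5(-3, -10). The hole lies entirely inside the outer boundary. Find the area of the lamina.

Outer boundary:
A→B: (-11)(-12) − (-8)(-9) = 60
B→C: (-8)(-14) − (10)(-12) = 232
C→D: (10)(-12) − (9)(-14) = 6
D→E: (9)(-10) − (14)(-12) = 78
E→F: (14)(-3) − (-12)(-10) = -162
F→G: (-12)(-9) − (-4)(-3) = 96
G→A: (-4)(-9) − (-11)(-9) = -63
Σ = 247
Area = |Σ|/2 = 123.5.
Hole:
Σ = (33) + (12) + (-36) + (-17) + (33) = 25
Area = |Σ|/2 = 12.5.
Net area = 123.5 − 12.5 = 111.

111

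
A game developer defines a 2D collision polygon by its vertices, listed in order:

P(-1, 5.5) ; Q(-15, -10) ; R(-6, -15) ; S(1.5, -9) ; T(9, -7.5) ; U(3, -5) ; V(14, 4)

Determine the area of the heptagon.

272.125

P→Q: (-1)(-10) − (-15)(5.5) = 92.5
Q→R: (-15)(-15) − (-6)(-10) = 165
R→S: (-6)(-9) − (1.5)(-15) = 76.5
S→T: (1.5)(-7.5) − (9)(-9) = 69.75
T→U: (9)(-5) − (3)(-7.5) = -22.5
U→V: (3)(4) − (14)(-5) = 82
V→P: (14)(5.5) − (-1)(4) = 81
Σ = 544.25
Area = |Σ|/2 = 272.125.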